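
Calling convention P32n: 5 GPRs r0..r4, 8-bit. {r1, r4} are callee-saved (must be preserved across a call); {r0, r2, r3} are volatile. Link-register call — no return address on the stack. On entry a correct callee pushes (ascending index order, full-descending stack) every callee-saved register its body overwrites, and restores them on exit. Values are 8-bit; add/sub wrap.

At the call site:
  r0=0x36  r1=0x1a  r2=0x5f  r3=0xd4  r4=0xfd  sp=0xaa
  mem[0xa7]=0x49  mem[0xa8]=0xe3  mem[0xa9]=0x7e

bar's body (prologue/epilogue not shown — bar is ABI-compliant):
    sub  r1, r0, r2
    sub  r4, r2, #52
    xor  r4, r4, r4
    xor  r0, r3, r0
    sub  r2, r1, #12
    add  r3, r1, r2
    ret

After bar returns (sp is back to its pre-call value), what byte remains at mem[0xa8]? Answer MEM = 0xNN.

MEM = 0xfd

prologue: push r1 -> mem[0xa9]=0x1a, sp=0xa9
prologue: push r4 -> mem[0xa8]=0xfd, sp=0xa8
body[0] sub  r1, r0, r2 -> r1=0xd7
body[1] sub  r4, r2, #52 -> r4=0x2b
body[2] xor  r4, r4, r4 -> r4=0x00
body[3] xor  r0, r3, r0 -> r0=0xe2
body[4] sub  r2, r1, #12 -> r2=0xcb
body[5] add  r3, r1, r2 -> r3=0xa2
epilogue: pop r4=0xfd, sp=0xa9
epilogue: pop r1=0x1a, sp=0xaa
prologue pushed ['r1', 'r4'] at ['0xa9', '0xa8']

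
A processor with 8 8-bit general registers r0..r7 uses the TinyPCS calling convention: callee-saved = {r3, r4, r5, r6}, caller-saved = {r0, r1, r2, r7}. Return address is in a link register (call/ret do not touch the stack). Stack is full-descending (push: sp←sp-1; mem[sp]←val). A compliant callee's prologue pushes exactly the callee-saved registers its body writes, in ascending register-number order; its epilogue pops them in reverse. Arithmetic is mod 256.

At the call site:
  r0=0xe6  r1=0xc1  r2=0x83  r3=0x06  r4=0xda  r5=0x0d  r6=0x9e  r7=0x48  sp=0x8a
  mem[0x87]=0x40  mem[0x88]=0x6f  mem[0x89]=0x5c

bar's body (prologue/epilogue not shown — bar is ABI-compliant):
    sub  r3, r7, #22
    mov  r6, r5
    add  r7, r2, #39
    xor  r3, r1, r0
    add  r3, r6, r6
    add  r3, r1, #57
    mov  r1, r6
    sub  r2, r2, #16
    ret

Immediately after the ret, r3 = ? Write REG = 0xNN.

REG = 0x06

prologue: push r3 -> mem[0x89]=0x06, sp=0x89
prologue: push r6 -> mem[0x88]=0x9e, sp=0x88
body[0] sub  r3, r7, #22 -> r3=0x32
body[1] mov  r6, r5 -> r6=0x0d
body[2] add  r7, r2, #39 -> r7=0xaa
body[3] xor  r3, r1, r0 -> r3=0x27
body[4] add  r3, r6, r6 -> r3=0x1a
body[5] add  r3, r1, #57 -> r3=0xfa
body[6] mov  r1, r6 -> r1=0x0d
body[7] sub  r2, r2, #16 -> r2=0x73
epilogue: pop r6=0x9e, sp=0x89
epilogue: pop r3=0x06, sp=0x8a
r3 is callee-saved -> restored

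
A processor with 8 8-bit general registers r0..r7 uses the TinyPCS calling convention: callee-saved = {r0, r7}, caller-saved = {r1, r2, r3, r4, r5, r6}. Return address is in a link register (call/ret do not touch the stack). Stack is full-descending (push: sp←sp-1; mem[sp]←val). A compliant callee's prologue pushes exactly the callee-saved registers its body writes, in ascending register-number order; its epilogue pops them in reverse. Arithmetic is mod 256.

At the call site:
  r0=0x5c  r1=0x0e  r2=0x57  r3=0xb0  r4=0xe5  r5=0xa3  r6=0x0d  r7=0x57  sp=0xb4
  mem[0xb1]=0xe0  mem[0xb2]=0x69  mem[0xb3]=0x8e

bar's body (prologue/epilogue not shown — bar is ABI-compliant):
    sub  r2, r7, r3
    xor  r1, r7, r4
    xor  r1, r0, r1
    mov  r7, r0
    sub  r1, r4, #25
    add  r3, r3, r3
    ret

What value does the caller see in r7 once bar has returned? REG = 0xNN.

prologue: push r7 -> mem[0xb3]=0x57, sp=0xb3
body[0] sub  r2, r7, r3 -> r2=0xa7
body[1] xor  r1, r7, r4 -> r1=0xb2
body[2] xor  r1, r0, r1 -> r1=0xee
body[3] mov  r7, r0 -> r7=0x5c
body[4] sub  r1, r4, #25 -> r1=0xcc
body[5] add  r3, r3, r3 -> r3=0x60
epilogue: pop r7=0x57, sp=0xb4
r7 is callee-saved -> restored

REG = 0x57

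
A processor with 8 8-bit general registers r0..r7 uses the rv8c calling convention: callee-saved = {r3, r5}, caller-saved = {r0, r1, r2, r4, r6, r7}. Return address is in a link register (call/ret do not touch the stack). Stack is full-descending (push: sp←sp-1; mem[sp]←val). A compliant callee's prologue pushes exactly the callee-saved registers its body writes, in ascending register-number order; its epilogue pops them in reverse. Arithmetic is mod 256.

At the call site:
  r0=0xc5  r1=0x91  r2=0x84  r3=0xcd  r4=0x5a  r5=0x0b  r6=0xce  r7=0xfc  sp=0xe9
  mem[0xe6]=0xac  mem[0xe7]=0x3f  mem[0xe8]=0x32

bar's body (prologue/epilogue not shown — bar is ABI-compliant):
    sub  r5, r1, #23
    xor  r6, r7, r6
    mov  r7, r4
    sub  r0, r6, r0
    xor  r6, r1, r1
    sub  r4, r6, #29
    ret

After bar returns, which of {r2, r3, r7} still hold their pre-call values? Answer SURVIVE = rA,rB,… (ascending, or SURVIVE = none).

prologue: push r5 → mem[0xe8]=0x0b, sp=0xe8
body[0] sub  r5, r1, #23 → r5=0x7a
body[1] xor  r6, r7, r6 → r6=0x32
body[2] mov  r7, r4 → r7=0x5a
body[3] sub  r0, r6, r0 → r0=0x6d
body[4] xor  r6, r1, r1 → r6=0x00
body[5] sub  r4, r6, #29 → r4=0xe3
epilogue: pop r5=0x0b, sp=0xe9
r2: caller-saved, written=False
r3: callee-saved, written=False
r7: caller-saved, written=True

SURVIVE = r2,r3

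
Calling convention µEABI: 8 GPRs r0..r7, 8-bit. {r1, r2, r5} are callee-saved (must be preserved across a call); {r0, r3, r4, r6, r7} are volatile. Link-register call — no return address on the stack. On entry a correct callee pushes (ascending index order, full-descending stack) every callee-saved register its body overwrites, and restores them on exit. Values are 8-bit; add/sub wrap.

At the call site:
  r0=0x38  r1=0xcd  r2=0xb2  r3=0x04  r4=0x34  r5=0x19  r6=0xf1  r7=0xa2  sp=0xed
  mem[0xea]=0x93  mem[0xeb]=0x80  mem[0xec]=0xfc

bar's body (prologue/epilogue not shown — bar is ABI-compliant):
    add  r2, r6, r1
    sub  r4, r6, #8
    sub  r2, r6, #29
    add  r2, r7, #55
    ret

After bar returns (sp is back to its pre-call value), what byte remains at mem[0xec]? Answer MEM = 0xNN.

MEM = 0xb2

prologue: push r2 → mem[0xec]=0xb2, sp=0xec
body[0] add  r2, r6, r1 → r2=0xbe
body[1] sub  r4, r6, #8 → r4=0xe9
body[2] sub  r2, r6, #29 → r2=0xd4
body[3] add  r2, r7, #55 → r2=0xd9
epilogue: pop r2=0xb2, sp=0xed
prologue pushed ['r2'] at ['0xec']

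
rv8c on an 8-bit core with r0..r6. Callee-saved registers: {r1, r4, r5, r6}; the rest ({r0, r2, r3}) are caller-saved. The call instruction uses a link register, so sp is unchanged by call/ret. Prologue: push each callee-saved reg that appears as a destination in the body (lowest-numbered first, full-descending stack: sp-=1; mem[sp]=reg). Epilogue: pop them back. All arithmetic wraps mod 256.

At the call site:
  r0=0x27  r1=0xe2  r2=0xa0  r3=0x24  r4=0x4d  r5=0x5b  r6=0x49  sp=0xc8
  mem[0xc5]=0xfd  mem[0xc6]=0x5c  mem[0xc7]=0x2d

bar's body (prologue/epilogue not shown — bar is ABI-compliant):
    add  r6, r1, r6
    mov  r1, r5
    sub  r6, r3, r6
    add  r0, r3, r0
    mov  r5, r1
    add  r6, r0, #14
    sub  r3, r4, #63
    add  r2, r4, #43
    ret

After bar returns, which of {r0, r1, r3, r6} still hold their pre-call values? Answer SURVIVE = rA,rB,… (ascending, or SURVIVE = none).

prologue: push r1 -> mem[0xc7]=0xe2, sp=0xc7
prologue: push r5 -> mem[0xc6]=0x5b, sp=0xc6
prologue: push r6 -> mem[0xc5]=0x49, sp=0xc5
body[0] add  r6, r1, r6 -> r6=0x2b
body[1] mov  r1, r5 -> r1=0x5b
body[2] sub  r6, r3, r6 -> r6=0xf9
body[3] add  r0, r3, r0 -> r0=0x4b
body[4] mov  r5, r1 -> r5=0x5b
body[5] add  r6, r0, #14 -> r6=0x59
body[6] sub  r3, r4, #63 -> r3=0x0e
body[7] add  r2, r4, #43 -> r2=0x78
epilogue: pop r6=0x49, sp=0xc6
epilogue: pop r5=0x5b, sp=0xc7
epilogue: pop r1=0xe2, sp=0xc8
r0: caller-saved, written=True
r1: callee-saved, written=True
r3: caller-saved, written=True
r6: callee-saved, written=True

SURVIVE = r1,r6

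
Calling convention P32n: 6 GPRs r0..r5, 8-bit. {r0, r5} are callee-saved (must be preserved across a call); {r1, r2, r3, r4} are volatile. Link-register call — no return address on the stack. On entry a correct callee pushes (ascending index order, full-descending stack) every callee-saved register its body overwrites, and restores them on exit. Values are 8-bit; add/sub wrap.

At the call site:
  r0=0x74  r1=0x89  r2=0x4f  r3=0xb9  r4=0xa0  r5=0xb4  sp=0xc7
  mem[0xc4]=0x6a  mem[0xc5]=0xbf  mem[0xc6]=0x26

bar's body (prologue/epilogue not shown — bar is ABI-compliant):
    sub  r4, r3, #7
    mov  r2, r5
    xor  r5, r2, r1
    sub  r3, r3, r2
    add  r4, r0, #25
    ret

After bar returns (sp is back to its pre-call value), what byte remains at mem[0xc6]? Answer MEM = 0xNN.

MEM = 0xb4

prologue: push r5 → mem[0xc6]=0xb4, sp=0xc6
body[0] sub  r4, r3, #7 → r4=0xb2
body[1] mov  r2, r5 → r2=0xb4
body[2] xor  r5, r2, r1 → r5=0x3d
body[3] sub  r3, r3, r2 → r3=0x05
body[4] add  r4, r0, #25 → r4=0x8d
epilogue: pop r5=0xb4, sp=0xc7
prologue pushed ['r5'] at ['0xc6']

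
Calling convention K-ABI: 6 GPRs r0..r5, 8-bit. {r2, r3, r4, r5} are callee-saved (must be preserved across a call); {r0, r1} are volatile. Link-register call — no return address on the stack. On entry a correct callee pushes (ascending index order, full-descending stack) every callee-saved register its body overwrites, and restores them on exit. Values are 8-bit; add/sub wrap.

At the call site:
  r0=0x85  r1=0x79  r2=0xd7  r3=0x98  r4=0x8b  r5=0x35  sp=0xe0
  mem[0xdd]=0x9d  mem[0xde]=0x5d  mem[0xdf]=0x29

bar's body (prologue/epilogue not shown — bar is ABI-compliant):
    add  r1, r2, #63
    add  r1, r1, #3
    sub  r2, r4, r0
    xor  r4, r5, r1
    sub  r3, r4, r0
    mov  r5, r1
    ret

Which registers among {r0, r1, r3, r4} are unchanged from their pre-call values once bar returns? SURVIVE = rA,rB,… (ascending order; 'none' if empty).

SURVIVE = r0,r3,r4

prologue: push r2 → mem[0xdf]=0xd7, sp=0xdf
prologue: push r3 → mem[0xde]=0x98, sp=0xde
prologue: push r4 → mem[0xdd]=0x8b, sp=0xdd
prologue: push r5 → mem[0xdc]=0x35, sp=0xdc
body[0] add  r1, r2, #63 → r1=0x16
body[1] add  r1, r1, #3 → r1=0x19
body[2] sub  r2, r4, r0 → r2=0x06
body[3] xor  r4, r5, r1 → r4=0x2c
body[4] sub  r3, r4, r0 → r3=0xa7
body[5] mov  r5, r1 → r5=0x19
epilogue: pop r5=0x35, sp=0xdd
epilogue: pop r4=0x8b, sp=0xde
epilogue: pop r3=0x98, sp=0xdf
epilogue: pop r2=0xd7, sp=0xe0
r0: caller-saved, written=False
r1: caller-saved, written=True
r3: callee-saved, written=True
r4: callee-saved, written=True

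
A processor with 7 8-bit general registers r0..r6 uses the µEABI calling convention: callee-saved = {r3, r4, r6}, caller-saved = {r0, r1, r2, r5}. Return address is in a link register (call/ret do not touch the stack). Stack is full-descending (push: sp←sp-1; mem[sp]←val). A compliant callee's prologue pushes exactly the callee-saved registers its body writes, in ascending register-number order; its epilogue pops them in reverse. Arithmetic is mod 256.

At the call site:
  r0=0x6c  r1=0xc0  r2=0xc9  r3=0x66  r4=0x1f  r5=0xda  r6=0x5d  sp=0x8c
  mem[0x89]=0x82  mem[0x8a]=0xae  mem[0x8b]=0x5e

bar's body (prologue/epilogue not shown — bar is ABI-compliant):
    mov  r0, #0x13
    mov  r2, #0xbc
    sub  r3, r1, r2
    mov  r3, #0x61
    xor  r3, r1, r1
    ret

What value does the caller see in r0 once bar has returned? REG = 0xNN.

REG = 0x13

prologue: push r3 → mem[0x8b]=0x66, sp=0x8b
body[0] mov  r0, #0x13 → r0=0x13
body[1] mov  r2, #0xbc → r2=0xbc
body[2] sub  r3, r1, r2 → r3=0x04
body[3] mov  r3, #0x61 → r3=0x61
body[4] xor  r3, r1, r1 → r3=0x00
epilogue: pop r3=0x66, sp=0x8c
r0 is caller-saved → body value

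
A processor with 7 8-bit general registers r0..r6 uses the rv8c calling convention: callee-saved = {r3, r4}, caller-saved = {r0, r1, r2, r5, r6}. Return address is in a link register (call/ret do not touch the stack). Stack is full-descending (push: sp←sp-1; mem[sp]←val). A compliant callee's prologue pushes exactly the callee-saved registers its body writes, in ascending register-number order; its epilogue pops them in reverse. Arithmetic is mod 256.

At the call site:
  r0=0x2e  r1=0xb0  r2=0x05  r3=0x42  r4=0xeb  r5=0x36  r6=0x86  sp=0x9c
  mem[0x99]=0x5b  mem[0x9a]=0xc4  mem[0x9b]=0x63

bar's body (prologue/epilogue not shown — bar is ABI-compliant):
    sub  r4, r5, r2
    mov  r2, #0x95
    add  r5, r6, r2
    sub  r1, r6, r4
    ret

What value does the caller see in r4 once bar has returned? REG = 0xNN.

prologue: push r4 -> mem[0x9b]=0xeb, sp=0x9b
body[0] sub  r4, r5, r2 -> r4=0x31
body[1] mov  r2, #0x95 -> r2=0x95
body[2] add  r5, r6, r2 -> r5=0x1b
body[3] sub  r1, r6, r4 -> r1=0x55
epilogue: pop r4=0xeb, sp=0x9c
r4 is callee-saved -> restored

REG = 0xeb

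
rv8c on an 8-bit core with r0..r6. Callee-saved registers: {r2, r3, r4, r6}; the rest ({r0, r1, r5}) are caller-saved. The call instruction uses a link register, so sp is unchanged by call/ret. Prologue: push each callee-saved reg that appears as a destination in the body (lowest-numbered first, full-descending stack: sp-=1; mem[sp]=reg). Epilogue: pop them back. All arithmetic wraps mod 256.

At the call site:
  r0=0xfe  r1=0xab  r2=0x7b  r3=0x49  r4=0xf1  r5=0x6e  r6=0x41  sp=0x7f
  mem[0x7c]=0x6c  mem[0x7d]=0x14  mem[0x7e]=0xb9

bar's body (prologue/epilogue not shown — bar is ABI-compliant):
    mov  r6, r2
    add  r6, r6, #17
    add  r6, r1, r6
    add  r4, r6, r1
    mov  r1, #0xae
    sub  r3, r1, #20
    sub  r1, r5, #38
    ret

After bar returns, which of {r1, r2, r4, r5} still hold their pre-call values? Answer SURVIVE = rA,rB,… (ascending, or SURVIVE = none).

prologue: push r3 -> mem[0x7e]=0x49, sp=0x7e
prologue: push r4 -> mem[0x7d]=0xf1, sp=0x7d
prologue: push r6 -> mem[0x7c]=0x41, sp=0x7c
body[0] mov  r6, r2 -> r6=0x7b
body[1] add  r6, r6, #17 -> r6=0x8c
body[2] add  r6, r1, r6 -> r6=0x37
body[3] add  r4, r6, r1 -> r4=0xe2
body[4] mov  r1, #0xae -> r1=0xae
body[5] sub  r3, r1, #20 -> r3=0x9a
body[6] sub  r1, r5, #38 -> r1=0x48
epilogue: pop r6=0x41, sp=0x7d
epilogue: pop r4=0xf1, sp=0x7e
epilogue: pop r3=0x49, sp=0x7f
r1: caller-saved, written=True
r2: callee-saved, written=False
r4: callee-saved, written=True
r5: caller-saved, written=False

SURVIVE = r2,r4,r5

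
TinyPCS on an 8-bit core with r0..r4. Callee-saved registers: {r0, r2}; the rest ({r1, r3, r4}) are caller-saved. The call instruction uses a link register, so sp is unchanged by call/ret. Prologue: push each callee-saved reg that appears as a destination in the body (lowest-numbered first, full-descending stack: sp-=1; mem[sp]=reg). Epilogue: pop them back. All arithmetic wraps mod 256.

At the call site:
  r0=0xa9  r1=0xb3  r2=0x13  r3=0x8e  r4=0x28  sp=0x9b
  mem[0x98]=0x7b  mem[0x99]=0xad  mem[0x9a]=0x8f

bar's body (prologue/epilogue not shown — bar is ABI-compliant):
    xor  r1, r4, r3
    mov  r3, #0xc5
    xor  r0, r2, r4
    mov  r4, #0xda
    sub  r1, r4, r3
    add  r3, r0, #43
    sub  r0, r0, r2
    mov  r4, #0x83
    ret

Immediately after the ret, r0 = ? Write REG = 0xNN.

prologue: push r0 → mem[0x9a]=0xa9, sp=0x9a
body[0] xor  r1, r4, r3 → r1=0xa6
body[1] mov  r3, #0xc5 → r3=0xc5
body[2] xor  r0, r2, r4 → r0=0x3b
body[3] mov  r4, #0xda → r4=0xda
body[4] sub  r1, r4, r3 → r1=0x15
body[5] add  r3, r0, #43 → r3=0x66
body[6] sub  r0, r0, r2 → r0=0x28
body[7] mov  r4, #0x83 → r4=0x83
epilogue: pop r0=0xa9, sp=0x9b
r0 is callee-saved → restored

REG = 0xa9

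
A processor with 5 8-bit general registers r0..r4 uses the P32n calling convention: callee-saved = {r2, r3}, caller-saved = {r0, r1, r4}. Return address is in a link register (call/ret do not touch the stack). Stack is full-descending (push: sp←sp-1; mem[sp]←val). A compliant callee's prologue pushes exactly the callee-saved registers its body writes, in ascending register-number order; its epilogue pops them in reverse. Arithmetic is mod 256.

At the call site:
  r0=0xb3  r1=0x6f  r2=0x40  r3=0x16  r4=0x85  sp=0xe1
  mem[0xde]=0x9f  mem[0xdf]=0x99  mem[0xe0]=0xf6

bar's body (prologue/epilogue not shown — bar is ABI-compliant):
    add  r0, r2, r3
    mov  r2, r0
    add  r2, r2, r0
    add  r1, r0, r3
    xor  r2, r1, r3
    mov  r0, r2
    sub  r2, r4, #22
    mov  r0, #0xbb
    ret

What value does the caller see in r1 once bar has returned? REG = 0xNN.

REG = 0x6c

prologue: push r2 → mem[0xe0]=0x40, sp=0xe0
body[0] add  r0, r2, r3 → r0=0x56
body[1] mov  r2, r0 → r2=0x56
body[2] add  r2, r2, r0 → r2=0xac
body[3] add  r1, r0, r3 → r1=0x6c
body[4] xor  r2, r1, r3 → r2=0x7a
body[5] mov  r0, r2 → r0=0x7a
body[6] sub  r2, r4, #22 → r2=0x6f
body[7] mov  r0, #0xbb → r0=0xbb
epilogue: pop r2=0x40, sp=0xe1
r1 is caller-saved → body value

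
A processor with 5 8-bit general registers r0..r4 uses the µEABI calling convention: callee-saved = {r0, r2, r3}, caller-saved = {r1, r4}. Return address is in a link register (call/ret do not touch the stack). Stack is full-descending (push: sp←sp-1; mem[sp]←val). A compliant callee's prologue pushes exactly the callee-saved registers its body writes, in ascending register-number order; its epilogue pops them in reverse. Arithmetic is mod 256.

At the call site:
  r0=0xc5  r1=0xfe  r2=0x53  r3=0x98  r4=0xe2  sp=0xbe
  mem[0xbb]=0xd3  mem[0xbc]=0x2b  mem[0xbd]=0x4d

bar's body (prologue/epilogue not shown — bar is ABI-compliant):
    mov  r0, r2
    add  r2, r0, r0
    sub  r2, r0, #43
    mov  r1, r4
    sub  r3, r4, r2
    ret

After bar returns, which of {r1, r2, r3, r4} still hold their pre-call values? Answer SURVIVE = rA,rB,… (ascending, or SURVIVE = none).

prologue: push r0 -> mem[0xbd]=0xc5, sp=0xbd
prologue: push r2 -> mem[0xbc]=0x53, sp=0xbc
prologue: push r3 -> mem[0xbb]=0x98, sp=0xbb
body[0] mov  r0, r2 -> r0=0x53
body[1] add  r2, r0, r0 -> r2=0xa6
body[2] sub  r2, r0, #43 -> r2=0x28
body[3] mov  r1, r4 -> r1=0xe2
body[4] sub  r3, r4, r2 -> r3=0xba
epilogue: pop r3=0x98, sp=0xbc
epilogue: pop r2=0x53, sp=0xbd
epilogue: pop r0=0xc5, sp=0xbe
r1: caller-saved, written=True
r2: callee-saved, written=True
r3: callee-saved, written=True
r4: caller-saved, written=False

SURVIVE = r2,r3,r4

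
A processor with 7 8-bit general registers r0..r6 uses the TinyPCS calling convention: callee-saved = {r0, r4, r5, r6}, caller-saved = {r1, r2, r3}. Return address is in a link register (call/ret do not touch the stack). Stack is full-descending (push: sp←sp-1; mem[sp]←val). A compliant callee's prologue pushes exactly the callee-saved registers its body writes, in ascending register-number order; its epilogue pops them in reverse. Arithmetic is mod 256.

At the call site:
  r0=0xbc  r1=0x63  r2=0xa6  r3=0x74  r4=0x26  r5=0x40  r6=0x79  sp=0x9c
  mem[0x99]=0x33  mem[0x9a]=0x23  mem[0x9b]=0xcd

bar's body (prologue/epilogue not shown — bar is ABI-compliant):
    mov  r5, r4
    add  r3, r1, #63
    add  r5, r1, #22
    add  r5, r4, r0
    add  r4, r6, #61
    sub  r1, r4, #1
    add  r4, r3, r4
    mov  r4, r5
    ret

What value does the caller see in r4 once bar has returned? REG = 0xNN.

prologue: push r4 -> mem[0x9b]=0x26, sp=0x9b
prologue: push r5 -> mem[0x9a]=0x40, sp=0x9a
body[0] mov  r5, r4 -> r5=0x26
body[1] add  r3, r1, #63 -> r3=0xa2
body[2] add  r5, r1, #22 -> r5=0x79
body[3] add  r5, r4, r0 -> r5=0xe2
body[4] add  r4, r6, #61 -> r4=0xb6
body[5] sub  r1, r4, #1 -> r1=0xb5
body[6] add  r4, r3, r4 -> r4=0x58
body[7] mov  r4, r5 -> r4=0xe2
epilogue: pop r5=0x40, sp=0x9b
epilogue: pop r4=0x26, sp=0x9c
r4 is callee-saved -> restored

REG = 0x26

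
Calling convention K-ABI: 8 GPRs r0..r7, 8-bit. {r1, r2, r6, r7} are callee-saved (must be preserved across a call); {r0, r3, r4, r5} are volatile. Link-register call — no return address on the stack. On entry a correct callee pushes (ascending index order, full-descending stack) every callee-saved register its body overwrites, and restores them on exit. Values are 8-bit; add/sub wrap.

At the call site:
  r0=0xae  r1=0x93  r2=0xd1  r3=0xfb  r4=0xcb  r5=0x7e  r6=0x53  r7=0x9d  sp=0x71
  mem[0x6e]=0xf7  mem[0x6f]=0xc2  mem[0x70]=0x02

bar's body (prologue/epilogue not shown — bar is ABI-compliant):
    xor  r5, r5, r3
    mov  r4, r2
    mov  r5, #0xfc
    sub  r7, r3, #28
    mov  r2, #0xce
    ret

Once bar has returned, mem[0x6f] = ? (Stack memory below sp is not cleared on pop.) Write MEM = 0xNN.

MEM = 0x9d

prologue: push r2 → mem[0x70]=0xd1, sp=0x70
prologue: push r7 → mem[0x6f]=0x9d, sp=0x6f
body[0] xor  r5, r5, r3 → r5=0x85
body[1] mov  r4, r2 → r4=0xd1
body[2] mov  r5, #0xfc → r5=0xfc
body[3] sub  r7, r3, #28 → r7=0xdf
body[4] mov  r2, #0xce → r2=0xce
epilogue: pop r7=0x9d, sp=0x70
epilogue: pop r2=0xd1, sp=0x71
prologue pushed ['r2', 'r7'] at ['0x70', '0x6f']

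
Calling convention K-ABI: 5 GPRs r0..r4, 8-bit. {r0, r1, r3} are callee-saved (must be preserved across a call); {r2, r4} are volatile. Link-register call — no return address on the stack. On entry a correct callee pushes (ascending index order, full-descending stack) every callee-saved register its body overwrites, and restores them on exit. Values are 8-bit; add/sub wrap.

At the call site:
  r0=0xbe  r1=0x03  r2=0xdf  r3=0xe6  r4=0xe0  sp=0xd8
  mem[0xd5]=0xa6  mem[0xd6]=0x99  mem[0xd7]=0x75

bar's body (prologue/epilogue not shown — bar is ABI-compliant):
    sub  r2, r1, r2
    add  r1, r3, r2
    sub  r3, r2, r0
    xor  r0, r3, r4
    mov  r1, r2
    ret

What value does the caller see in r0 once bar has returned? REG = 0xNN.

REG = 0xbe

prologue: push r0 → mem[0xd7]=0xbe, sp=0xd7
prologue: push r1 → mem[0xd6]=0x03, sp=0xd6
prologue: push r3 → mem[0xd5]=0xe6, sp=0xd5
body[0] sub  r2, r1, r2 → r2=0x24
body[1] add  r1, r3, r2 → r1=0x0a
body[2] sub  r3, r2, r0 → r3=0x66
body[3] xor  r0, r3, r4 → r0=0x86
body[4] mov  r1, r2 → r1=0x24
epilogue: pop r3=0xe6, sp=0xd6
epilogue: pop r1=0x03, sp=0xd7
epilogue: pop r0=0xbe, sp=0xd8
r0 is callee-saved → restored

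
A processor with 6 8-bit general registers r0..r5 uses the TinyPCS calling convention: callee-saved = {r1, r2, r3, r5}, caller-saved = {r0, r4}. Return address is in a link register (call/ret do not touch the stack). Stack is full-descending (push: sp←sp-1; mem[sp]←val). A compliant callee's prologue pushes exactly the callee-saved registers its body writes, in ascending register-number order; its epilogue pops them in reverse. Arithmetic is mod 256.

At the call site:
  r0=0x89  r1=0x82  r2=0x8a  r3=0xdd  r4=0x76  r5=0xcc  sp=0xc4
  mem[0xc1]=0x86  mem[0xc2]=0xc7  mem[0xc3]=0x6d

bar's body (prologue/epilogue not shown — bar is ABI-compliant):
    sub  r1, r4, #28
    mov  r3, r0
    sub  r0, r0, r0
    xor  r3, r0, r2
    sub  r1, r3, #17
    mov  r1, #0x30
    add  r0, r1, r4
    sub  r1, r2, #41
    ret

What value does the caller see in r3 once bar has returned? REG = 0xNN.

REG = 0xdd

prologue: push r1 → mem[0xc3]=0x82, sp=0xc3
prologue: push r3 → mem[0xc2]=0xdd, sp=0xc2
body[0] sub  r1, r4, #28 → r1=0x5a
body[1] mov  r3, r0 → r3=0x89
body[2] sub  r0, r0, r0 → r0=0x00
body[3] xor  r3, r0, r2 → r3=0x8a
body[4] sub  r1, r3, #17 → r1=0x79
body[5] mov  r1, #0x30 → r1=0x30
body[6] add  r0, r1, r4 → r0=0xa6
body[7] sub  r1, r2, #41 → r1=0x61
epilogue: pop r3=0xdd, sp=0xc3
epilogue: pop r1=0x82, sp=0xc4
r3 is callee-saved → restored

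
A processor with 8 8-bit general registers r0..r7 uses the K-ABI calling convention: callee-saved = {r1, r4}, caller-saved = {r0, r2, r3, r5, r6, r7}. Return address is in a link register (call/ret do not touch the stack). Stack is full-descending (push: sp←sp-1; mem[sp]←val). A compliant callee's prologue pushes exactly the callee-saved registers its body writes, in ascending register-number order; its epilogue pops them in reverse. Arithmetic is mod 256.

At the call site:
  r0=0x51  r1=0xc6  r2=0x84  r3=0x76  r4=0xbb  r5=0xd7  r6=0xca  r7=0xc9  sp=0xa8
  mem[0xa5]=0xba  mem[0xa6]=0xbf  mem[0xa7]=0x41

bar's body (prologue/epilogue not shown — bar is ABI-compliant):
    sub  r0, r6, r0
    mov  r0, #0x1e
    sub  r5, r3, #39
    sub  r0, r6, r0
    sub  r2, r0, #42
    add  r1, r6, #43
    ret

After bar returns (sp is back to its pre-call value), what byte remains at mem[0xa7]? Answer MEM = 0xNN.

prologue: push r1 → mem[0xa7]=0xc6, sp=0xa7
body[0] sub  r0, r6, r0 → r0=0x79
body[1] mov  r0, #0x1e → r0=0x1e
body[2] sub  r5, r3, #39 → r5=0x4f
body[3] sub  r0, r6, r0 → r0=0xac
body[4] sub  r2, r0, #42 → r2=0x82
body[5] add  r1, r6, #43 → r1=0xf5
epilogue: pop r1=0xc6, sp=0xa8
prologue pushed ['r1'] at ['0xa7']

MEM = 0xc6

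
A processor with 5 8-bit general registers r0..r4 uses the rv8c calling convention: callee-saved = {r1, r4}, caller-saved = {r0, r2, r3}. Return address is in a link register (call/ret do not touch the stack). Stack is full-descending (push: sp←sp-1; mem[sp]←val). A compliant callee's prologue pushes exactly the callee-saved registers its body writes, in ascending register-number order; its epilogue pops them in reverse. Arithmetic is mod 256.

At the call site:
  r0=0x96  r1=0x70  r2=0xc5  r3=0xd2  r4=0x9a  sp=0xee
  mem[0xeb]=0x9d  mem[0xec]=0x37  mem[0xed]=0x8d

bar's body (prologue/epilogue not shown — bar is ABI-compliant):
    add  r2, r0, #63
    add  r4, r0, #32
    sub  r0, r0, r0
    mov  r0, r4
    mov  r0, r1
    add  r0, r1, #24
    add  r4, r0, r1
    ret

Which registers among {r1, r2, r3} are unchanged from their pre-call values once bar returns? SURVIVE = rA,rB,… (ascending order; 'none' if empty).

SURVIVE = r1,r3

prologue: push r4 → mem[0xed]=0x9a, sp=0xed
body[0] add  r2, r0, #63 → r2=0xd5
body[1] add  r4, r0, #32 → r4=0xb6
body[2] sub  r0, r0, r0 → r0=0x00
body[3] mov  r0, r4 → r0=0xb6
body[4] mov  r0, r1 → r0=0x70
body[5] add  r0, r1, #24 → r0=0x88
body[6] add  r4, r0, r1 → r4=0xf8
epilogue: pop r4=0x9a, sp=0xee
r1: callee-saved, written=False
r2: caller-saved, written=True
r3: caller-saved, written=False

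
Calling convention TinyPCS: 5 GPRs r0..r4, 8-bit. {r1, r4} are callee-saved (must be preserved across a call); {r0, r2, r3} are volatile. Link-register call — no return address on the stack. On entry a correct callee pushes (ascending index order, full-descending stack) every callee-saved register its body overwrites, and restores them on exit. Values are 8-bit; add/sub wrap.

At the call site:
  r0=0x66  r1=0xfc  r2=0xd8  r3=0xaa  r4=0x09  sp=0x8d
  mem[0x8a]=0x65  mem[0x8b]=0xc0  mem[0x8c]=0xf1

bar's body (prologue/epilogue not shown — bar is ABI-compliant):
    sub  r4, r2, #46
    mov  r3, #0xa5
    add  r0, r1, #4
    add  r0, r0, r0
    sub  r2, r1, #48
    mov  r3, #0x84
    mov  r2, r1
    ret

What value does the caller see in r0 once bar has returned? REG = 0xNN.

prologue: push r4 → mem[0x8c]=0x09, sp=0x8c
body[0] sub  r4, r2, #46 → r4=0xaa
body[1] mov  r3, #0xa5 → r3=0xa5
body[2] add  r0, r1, #4 → r0=0x00
body[3] add  r0, r0, r0 → r0=0x00
body[4] sub  r2, r1, #48 → r2=0xcc
body[5] mov  r3, #0x84 → r3=0x84
body[6] mov  r2, r1 → r2=0xfc
epilogue: pop r4=0x09, sp=0x8d
r0 is caller-saved → body value

REG = 0x00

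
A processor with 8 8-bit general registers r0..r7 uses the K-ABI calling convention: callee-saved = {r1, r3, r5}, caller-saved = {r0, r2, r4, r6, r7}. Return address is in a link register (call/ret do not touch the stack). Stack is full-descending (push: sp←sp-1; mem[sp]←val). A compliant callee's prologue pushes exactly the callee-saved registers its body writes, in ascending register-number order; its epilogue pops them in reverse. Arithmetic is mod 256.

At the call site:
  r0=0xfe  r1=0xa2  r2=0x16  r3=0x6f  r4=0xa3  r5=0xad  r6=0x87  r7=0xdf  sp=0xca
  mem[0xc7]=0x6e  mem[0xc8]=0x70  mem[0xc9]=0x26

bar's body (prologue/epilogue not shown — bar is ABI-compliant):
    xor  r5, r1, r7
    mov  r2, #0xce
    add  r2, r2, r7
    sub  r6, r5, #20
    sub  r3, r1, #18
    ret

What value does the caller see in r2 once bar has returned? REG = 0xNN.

prologue: push r3 → mem[0xc9]=0x6f, sp=0xc9
prologue: push r5 → mem[0xc8]=0xad, sp=0xc8
body[0] xor  r5, r1, r7 → r5=0x7d
body[1] mov  r2, #0xce → r2=0xce
body[2] add  r2, r2, r7 → r2=0xad
body[3] sub  r6, r5, #20 → r6=0x69
body[4] sub  r3, r1, #18 → r3=0x90
epilogue: pop r5=0xad, sp=0xc9
epilogue: pop r3=0x6f, sp=0xca
r2 is caller-saved → body value

REG = 0xad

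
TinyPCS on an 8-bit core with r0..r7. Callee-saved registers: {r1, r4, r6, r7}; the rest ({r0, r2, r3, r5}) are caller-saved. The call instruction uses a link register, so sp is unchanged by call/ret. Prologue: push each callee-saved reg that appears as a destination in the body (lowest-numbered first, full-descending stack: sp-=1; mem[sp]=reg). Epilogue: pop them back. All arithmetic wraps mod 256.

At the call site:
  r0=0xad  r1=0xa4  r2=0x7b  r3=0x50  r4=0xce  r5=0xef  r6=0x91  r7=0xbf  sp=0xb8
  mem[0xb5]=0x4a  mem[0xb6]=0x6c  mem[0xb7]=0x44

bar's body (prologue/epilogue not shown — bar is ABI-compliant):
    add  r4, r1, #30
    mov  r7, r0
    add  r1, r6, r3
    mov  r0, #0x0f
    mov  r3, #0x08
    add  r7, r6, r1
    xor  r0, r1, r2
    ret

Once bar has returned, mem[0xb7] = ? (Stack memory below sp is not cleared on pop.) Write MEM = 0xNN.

prologue: push r1 → mem[0xb7]=0xa4, sp=0xb7
prologue: push r4 → mem[0xb6]=0xce, sp=0xb6
prologue: push r7 → mem[0xb5]=0xbf, sp=0xb5
body[0] add  r4, r1, #30 → r4=0xc2
body[1] mov  r7, r0 → r7=0xad
body[2] add  r1, r6, r3 → r1=0xe1
body[3] mov  r0, #0x0f → r0=0x0f
body[4] mov  r3, #0x08 → r3=0x08
body[5] add  r7, r6, r1 → r7=0x72
body[6] xor  r0, r1, r2 → r0=0x9a
epilogue: pop r7=0xbf, sp=0xb6
epilogue: pop r4=0xce, sp=0xb7
epilogue: pop r1=0xa4, sp=0xb8
prologue pushed ['r1', 'r4', 'r7'] at ['0xb7', '0xb6', '0xb5']

MEM = 0xa4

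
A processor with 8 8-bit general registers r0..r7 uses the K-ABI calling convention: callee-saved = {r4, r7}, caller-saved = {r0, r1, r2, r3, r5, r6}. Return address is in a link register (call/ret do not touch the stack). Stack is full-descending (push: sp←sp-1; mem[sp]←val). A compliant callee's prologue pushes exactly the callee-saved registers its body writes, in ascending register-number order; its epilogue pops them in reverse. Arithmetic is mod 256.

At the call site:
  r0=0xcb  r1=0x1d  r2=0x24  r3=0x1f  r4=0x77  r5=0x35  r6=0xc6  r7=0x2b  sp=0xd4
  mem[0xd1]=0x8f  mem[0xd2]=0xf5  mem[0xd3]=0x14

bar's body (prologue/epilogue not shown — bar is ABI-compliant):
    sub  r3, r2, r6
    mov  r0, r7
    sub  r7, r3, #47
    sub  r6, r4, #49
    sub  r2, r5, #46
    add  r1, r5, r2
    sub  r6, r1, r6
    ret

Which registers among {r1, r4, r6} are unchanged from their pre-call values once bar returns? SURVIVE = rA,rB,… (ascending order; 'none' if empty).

SURVIVE = r4

prologue: push r7 → mem[0xd3]=0x2b, sp=0xd3
body[0] sub  r3, r2, r6 → r3=0x5e
body[1] mov  r0, r7 → r0=0x2b
body[2] sub  r7, r3, #47 → r7=0x2f
body[3] sub  r6, r4, #49 → r6=0x46
body[4] sub  r2, r5, #46 → r2=0x07
body[5] add  r1, r5, r2 → r1=0x3c
body[6] sub  r6, r1, r6 → r6=0xf6
epilogue: pop r7=0x2b, sp=0xd4
r1: caller-saved, written=True
r4: callee-saved, written=False
r6: caller-saved, written=True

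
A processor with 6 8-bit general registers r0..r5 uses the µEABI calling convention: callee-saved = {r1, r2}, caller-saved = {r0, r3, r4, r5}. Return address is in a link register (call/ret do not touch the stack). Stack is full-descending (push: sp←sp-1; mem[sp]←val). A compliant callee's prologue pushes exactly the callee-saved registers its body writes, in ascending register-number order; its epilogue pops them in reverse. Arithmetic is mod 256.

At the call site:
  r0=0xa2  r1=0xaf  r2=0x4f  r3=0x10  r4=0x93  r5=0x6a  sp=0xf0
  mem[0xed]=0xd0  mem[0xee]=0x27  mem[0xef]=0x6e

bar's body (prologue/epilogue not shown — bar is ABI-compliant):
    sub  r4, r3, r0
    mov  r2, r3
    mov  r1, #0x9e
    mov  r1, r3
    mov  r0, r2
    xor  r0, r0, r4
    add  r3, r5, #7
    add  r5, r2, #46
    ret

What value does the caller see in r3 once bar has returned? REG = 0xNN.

prologue: push r1 -> mem[0xef]=0xaf, sp=0xef
prologue: push r2 -> mem[0xee]=0x4f, sp=0xee
body[0] sub  r4, r3, r0 -> r4=0x6e
body[1] mov  r2, r3 -> r2=0x10
body[2] mov  r1, #0x9e -> r1=0x9e
body[3] mov  r1, r3 -> r1=0x10
body[4] mov  r0, r2 -> r0=0x10
body[5] xor  r0, r0, r4 -> r0=0x7e
body[6] add  r3, r5, #7 -> r3=0x71
body[7] add  r5, r2, #46 -> r5=0x3e
epilogue: pop r2=0x4f, sp=0xef
epilogue: pop r1=0xaf, sp=0xf0
r3 is caller-saved -> body value

REG = 0x71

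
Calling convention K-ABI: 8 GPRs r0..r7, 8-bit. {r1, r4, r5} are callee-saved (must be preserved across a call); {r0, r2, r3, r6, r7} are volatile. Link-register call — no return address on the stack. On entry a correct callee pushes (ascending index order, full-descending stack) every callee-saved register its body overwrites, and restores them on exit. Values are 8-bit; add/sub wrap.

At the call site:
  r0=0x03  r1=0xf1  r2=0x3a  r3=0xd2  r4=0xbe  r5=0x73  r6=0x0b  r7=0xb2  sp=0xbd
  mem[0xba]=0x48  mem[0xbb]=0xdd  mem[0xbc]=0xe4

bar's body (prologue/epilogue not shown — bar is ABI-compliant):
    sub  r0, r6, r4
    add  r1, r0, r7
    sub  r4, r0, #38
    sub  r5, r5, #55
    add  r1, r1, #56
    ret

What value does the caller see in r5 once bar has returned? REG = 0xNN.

prologue: push r1 -> mem[0xbc]=0xf1, sp=0xbc
prologue: push r4 -> mem[0xbb]=0xbe, sp=0xbb
prologue: push r5 -> mem[0xba]=0x73, sp=0xba
body[0] sub  r0, r6, r4 -> r0=0x4d
body[1] add  r1, r0, r7 -> r1=0xff
body[2] sub  r4, r0, #38 -> r4=0x27
body[3] sub  r5, r5, #55 -> r5=0x3c
body[4] add  r1, r1, #56 -> r1=0x37
epilogue: pop r5=0x73, sp=0xbb
epilogue: pop r4=0xbe, sp=0xbc
epilogue: pop r1=0xf1, sp=0xbd
r5 is callee-saved -> restored

REG = 0x73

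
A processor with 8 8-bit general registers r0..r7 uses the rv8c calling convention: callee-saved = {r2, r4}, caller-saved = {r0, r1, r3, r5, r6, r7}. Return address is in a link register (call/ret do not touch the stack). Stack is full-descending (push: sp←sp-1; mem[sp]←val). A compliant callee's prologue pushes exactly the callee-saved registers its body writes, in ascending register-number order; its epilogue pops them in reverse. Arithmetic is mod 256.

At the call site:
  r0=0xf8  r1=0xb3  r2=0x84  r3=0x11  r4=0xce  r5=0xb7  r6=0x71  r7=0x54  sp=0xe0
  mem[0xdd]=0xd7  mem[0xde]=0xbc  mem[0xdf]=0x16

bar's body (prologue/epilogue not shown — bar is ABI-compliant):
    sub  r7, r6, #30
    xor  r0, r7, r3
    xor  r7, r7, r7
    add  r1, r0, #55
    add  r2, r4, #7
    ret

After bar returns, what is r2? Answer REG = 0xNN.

prologue: push r2 -> mem[0xdf]=0x84, sp=0xdf
body[0] sub  r7, r6, #30 -> r7=0x53
body[1] xor  r0, r7, r3 -> r0=0x42
body[2] xor  r7, r7, r7 -> r7=0x00
body[3] add  r1, r0, #55 -> r1=0x79
body[4] add  r2, r4, #7 -> r2=0xd5
epilogue: pop r2=0x84, sp=0xe0
r2 is callee-saved -> restored

REG = 0x84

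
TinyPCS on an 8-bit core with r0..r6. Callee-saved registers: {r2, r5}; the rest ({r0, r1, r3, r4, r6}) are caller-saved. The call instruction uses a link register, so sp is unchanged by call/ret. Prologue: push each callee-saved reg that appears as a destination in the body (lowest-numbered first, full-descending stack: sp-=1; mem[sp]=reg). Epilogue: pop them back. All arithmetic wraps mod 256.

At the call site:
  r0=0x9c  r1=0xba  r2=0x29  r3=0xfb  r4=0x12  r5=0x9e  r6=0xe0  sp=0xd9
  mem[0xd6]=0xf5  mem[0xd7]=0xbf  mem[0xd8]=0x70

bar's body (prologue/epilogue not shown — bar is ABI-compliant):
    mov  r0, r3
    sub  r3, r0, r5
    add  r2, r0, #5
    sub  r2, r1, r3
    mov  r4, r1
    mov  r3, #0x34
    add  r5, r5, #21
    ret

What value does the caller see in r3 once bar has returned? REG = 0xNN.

REG = 0x34

prologue: push r2 → mem[0xd8]=0x29, sp=0xd8
prologue: push r5 → mem[0xd7]=0x9e, sp=0xd7
body[0] mov  r0, r3 → r0=0xfb
body[1] sub  r3, r0, r5 → r3=0x5d
body[2] add  r2, r0, #5 → r2=0x00
body[3] sub  r2, r1, r3 → r2=0x5d
body[4] mov  r4, r1 → r4=0xba
body[5] mov  r3, #0x34 → r3=0x34
body[6] add  r5, r5, #21 → r5=0xb3
epilogue: pop r5=0x9e, sp=0xd8
epilogue: pop r2=0x29, sp=0xd9
r3 is caller-saved → body value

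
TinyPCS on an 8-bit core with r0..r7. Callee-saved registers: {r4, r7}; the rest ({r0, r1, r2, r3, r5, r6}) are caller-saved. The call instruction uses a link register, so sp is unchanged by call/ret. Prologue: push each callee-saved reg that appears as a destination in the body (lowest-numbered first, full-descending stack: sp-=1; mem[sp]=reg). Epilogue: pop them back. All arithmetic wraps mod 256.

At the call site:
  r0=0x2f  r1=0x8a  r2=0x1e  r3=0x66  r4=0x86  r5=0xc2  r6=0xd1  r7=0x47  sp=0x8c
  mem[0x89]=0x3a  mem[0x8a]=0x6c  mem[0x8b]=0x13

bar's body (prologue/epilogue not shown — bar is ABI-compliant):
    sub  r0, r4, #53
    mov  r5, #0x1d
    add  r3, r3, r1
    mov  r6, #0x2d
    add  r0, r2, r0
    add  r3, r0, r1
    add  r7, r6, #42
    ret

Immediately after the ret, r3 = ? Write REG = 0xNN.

prologue: push r7 → mem[0x8b]=0x47, sp=0x8b
body[0] sub  r0, r4, #53 → r0=0x51
body[1] mov  r5, #0x1d → r5=0x1d
body[2] add  r3, r3, r1 → r3=0xf0
body[3] mov  r6, #0x2d → r6=0x2d
body[4] add  r0, r2, r0 → r0=0x6f
body[5] add  r3, r0, r1 → r3=0xf9
body[6] add  r7, r6, #42 → r7=0x57
epilogue: pop r7=0x47, sp=0x8c
r3 is caller-saved → body value

REG = 0xf9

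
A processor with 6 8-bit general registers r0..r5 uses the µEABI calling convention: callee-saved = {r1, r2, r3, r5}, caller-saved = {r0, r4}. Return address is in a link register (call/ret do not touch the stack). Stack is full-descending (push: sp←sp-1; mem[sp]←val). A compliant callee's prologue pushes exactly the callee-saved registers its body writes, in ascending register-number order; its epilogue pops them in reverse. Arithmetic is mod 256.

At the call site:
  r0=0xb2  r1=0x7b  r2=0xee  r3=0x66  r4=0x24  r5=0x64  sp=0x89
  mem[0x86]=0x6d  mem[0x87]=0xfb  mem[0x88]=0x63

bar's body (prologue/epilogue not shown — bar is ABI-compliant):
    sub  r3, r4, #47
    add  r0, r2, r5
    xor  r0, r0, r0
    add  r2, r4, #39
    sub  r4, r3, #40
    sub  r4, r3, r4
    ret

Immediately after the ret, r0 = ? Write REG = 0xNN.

prologue: push r2 -> mem[0x88]=0xee, sp=0x88
prologue: push r3 -> mem[0x87]=0x66, sp=0x87
body[0] sub  r3, r4, #47 -> r3=0xf5
body[1] add  r0, r2, r5 -> r0=0x52
body[2] xor  r0, r0, r0 -> r0=0x00
body[3] add  r2, r4, #39 -> r2=0x4b
body[4] sub  r4, r3, #40 -> r4=0xcd
body[5] sub  r4, r3, r4 -> r4=0x28
epilogue: pop r3=0x66, sp=0x88
epilogue: pop r2=0xee, sp=0x89
r0 is caller-saved -> body value

REG = 0x00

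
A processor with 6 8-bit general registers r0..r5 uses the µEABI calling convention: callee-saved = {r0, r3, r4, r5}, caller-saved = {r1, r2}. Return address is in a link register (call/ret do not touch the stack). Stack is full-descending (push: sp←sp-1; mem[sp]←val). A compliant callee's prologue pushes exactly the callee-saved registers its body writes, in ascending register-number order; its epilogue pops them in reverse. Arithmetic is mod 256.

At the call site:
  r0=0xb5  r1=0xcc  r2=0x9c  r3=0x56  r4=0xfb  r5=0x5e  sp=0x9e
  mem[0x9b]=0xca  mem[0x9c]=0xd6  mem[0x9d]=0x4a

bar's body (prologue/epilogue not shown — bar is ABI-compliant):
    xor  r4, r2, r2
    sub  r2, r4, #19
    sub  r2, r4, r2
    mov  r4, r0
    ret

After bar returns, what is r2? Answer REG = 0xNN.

prologue: push r4 → mem[0x9d]=0xfb, sp=0x9d
body[0] xor  r4, r2, r2 → r4=0x00
body[1] sub  r2, r4, #19 → r2=0xed
body[2] sub  r2, r4, r2 → r2=0x13
body[3] mov  r4, r0 → r4=0xb5
epilogue: pop r4=0xfb, sp=0x9e
r2 is caller-saved → body value

REG = 0x13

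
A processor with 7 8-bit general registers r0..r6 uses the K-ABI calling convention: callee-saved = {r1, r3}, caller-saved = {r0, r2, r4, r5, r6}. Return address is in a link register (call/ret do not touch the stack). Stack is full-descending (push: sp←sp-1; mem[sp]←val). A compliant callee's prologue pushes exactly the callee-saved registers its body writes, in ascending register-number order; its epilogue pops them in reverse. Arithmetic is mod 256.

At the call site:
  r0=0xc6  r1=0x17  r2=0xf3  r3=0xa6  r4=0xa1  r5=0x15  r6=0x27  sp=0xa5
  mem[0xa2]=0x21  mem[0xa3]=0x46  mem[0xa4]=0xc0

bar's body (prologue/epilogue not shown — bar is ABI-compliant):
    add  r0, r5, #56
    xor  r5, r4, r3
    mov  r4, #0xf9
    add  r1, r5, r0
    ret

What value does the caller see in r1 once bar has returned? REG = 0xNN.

REG = 0x17

prologue: push r1 -> mem[0xa4]=0x17, sp=0xa4
body[0] add  r0, r5, #56 -> r0=0x4d
body[1] xor  r5, r4, r3 -> r5=0x07
body[2] mov  r4, #0xf9 -> r4=0xf9
body[3] add  r1, r5, r0 -> r1=0x54
epilogue: pop r1=0x17, sp=0xa5
r1 is callee-saved -> restored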